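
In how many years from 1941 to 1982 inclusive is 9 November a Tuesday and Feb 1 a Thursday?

0

Check each year's weekday for 9 November and Feb 1:
  1941: Sun/Sat  1942: Mon/Sun  1943: Tue/Mon  1944: Thu/Tue  1945: Fri/Thu  1946: Sat/Fri  1947: Sun/Sat  1948: Tue/Sun  1949: Wed/Tue  1950: Thu/Wed  1951: Fri/Thu  1952: Sun/Fri  1953: Mon/Sun  1954: Tue/Mon  …(14 more)…  1969: Sun/Sat  1970: Mon/Sun  1971: Tue/Mon  1972: Thu/Tue  1973: Fri/Thu  1974: Sat/Fri  1975: Sun/Sat  1976: Tue/Sun  1977: Wed/Tue  1978: Thu/Wed  1979: Fri/Thu  1980: Sun/Fri  1981: Mon/Sun  1982: Tue/Mon
Both conditions hold in: no year — 0.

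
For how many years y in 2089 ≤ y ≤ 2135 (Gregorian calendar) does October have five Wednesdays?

October has 31 days; it has five Wednesdays when Wednesday falls among the first (month-length − 28) days — i.e. when October 1 is one of Wednesday/Tuesday/Monday.
October 1 by year: 2089:Sat 2090:Sun 2091:Mon✓ 2092:Wed✓ 2093:Thu 2094:Fri 2095:Sat 2096:Mon✓ 2097:Tue✓ 2098:Wed✓ 2099:Thu 2100:Fri 2101:Sat 2102:Sun 2103:Mon✓ …(17 more)… 2121:Wed✓ 2122:Thu 2123:Fri 2124:Sun 2125:Mon✓ 2126:Tue✓ 2127:Wed✓ 2128:Fri 2129:Sat 2130:Sun 2131:Mon✓ 2132:Wed✓ 2133:Thu 2134:Fri 2135:Sat
Years with five Wednesdays: 2091, 2092, 2096, 2097, 2098, 2103, 2104, 2108, 2109, 2110, 2114, 2115, 2120, 2121, 2125, 2126, 2127, 2131, 2132 → 19.

19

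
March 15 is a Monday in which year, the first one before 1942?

1937

From one year to the next, a fixed date's weekday advances by 1, or by 2 when a Feb 29 lies between the two dates.
1942: March 15 is Sunday.
1941: Saturday (−1)
1940: Friday (−1)
1939: Wednesday (−2)
1938: Tuesday (−1)
1937: Monday (−1)
March 15 falls on a Monday in 1937.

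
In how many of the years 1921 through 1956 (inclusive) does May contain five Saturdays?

May has 31 days; it has five Saturdays when Saturday falls among the first (month-length − 28) days — i.e. when May 1 is one of Saturday/Friday/Thursday.
May 1 by year: 1921:Sun 1922:Mon 1923:Tue 1924:Thu✓ 1925:Fri✓ 1926:Sat✓ 1927:Sun 1928:Tue 1929:Wed 1930:Thu✓ 1931:Fri✓ 1932:Sun 1933:Mon 1934:Tue 1935:Wed …(6 more)… 1942:Fri✓ 1943:Sat✓ 1944:Mon 1945:Tue 1946:Wed 1947:Thu✓ 1948:Sat✓ 1949:Sun 1950:Mon 1951:Tue 1952:Thu✓ 1953:Fri✓ 1954:Sat✓ 1955:Sun 1956:Tue
Years with five Saturdays: 1924, 1925, 1926, 1930, 1931, 1936, 1937, 1941, 1942, 1943, 1947, 1948, 1952, 1953, 1954 → 15.

15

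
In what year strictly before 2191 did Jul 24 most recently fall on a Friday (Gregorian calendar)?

From one year to the next, a fixed date's weekday advances by 1, or by 2 when a Feb 29 lies between the two dates.
2191: July 24 is Sunday.
2190: Saturday (−1)
2189: Friday (−1)
Jul 24 falls on a Friday in 2189.

2189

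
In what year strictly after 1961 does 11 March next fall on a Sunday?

From one year to the next, a fixed date's weekday advances by 1, or by 2 when a Feb 29 lies between the two dates.
1961: March 11 is Saturday.
1962: Sunday (+1)
11 March falls on a Sunday in 1962.

1962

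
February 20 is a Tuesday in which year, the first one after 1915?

1917

From one year to the next, a fixed date's weekday advances by 1, or by 2 when a Feb 29 lies between the two dates.
1915: February 20 is Saturday.
1916: Sunday (+1)
1917: Tuesday (+2)
February 20 falls on a Tuesday in 1917.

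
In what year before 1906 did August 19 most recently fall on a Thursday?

From one year to the next, a fixed date's weekday advances by 1, or by 2 when a Feb 29 lies between the two dates.
1906: August 19 is Sunday.
1905: Saturday (−1)
1904: Friday (−1)
1903: Wednesday (−2)
1902: Tuesday (−1)
1901: Monday (−1)
1900: Sunday (−1)
1899: Saturday (−1)
1898: Friday (−1)
1897: Thursday (−1)
August 19 falls on a Thursday in 1897.

1897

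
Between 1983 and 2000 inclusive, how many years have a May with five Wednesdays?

May has 31 days; it has five Wednesdays when Wednesday falls among the first (month-length − 28) days — i.e. when May 1 is one of Wednesday/Tuesday/Monday.
May 1 by year: 1983:Sun 1984:Tue✓ 1985:Wed✓ 1986:Thu 1987:Fri 1988:Sun 1989:Mon✓ 1990:Tue✓ 1991:Wed✓ 1992:Fri 1993:Sat 1994:Sun 1995:Mon✓ 1996:Wed✓ 1997:Thu 1998:Fri 1999:Sat 2000:Mon✓
Years with five Wednesdays: 1984, 1985, 1989, 1990, 1991, 1995, 1996, 2000 → 8.

8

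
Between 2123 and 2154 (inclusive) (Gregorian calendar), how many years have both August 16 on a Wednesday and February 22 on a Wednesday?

Check each year's weekday for August 16 and February 22:
  2123: Mon/Mon  2124: Wed/Tue  2125: Thu/Thu  2126: Fri/Fri  2127: Sat/Sat  2128: Mon/Sun  2129: Tue/Tue  2130: Wed/Wed ✓  2131: Thu/Thu  2132: Sat/Fri  2133: Sun/Sun  2134: Mon/Mon  2135: Tue/Tue  2136: Thu/Wed  …(4 more)…  2141: Wed/Wed ✓  2142: Thu/Thu  2143: Fri/Fri  2144: Sun/Sat  2145: Mon/Mon  2146: Tue/Tue  2147: Wed/Wed ✓  2148: Fri/Thu  2149: Sat/Sat  2150: Sun/Sun  2151: Mon/Mon  2152: Wed/Tue  2153: Thu/Thu  2154: Fri/Fri
Both conditions hold in: 2130, 2141, 2147 — 3.

3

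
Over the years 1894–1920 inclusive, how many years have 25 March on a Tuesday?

3

Track 25 March's weekday year by year (advancing +1, or +2 across a Feb 29):
  1894: Sun  1895: Mon (+1)  1896: Wed (+2)  1897: Thu (+1)  1898: Fri (+1)
  1899: Sat (+1)  1900: Sun (+1)  1901: Mon (+1)  1902: Tue (+1) ✓  1903: Wed (+1)
  1904: Fri (+2)  1905: Sat (+1)  1906: Sun (+1)  1907: Mon (+1)  1908: Wed (+2)
  1909: Thu (+1)  1910: Fri (+1)  1911: Sat (+1)  1912: Mon (+2)  1913: Tue (+1) ✓
  1914: Wed (+1)  1915: Thu (+1)  1916: Sat (+2)  1917: Sun (+1)  1918: Mon (+1)
  1919: Tue (+1) ✓  1920: Thu (+2)
Tuesday years: 1902, 1913, 1919 — 3 in total.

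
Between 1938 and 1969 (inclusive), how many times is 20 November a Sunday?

5

Track 20 November's weekday year by year (advancing +1, or +2 across a Feb 29):
  1938: Sun ✓  1939: Mon (+1)  1940: Wed (+2)  1941: Thu (+1)  1942: Fri (+1)
  1943: Sat (+1)  1944: Mon (+2)  1945: Tue (+1)  1946: Wed (+1)  1947: Thu (+1)
  1948: Sat (+2)  1949: Sun (+1) ✓  1950: Mon (+1)  1951: Tue (+1)  … (4 more years) …
  1956: Tue (+2)  1957: Wed (+1)  1958: Thu (+1)  1959: Fri (+1)  1960: Sun (+2) ✓
  1961: Mon (+1)  1962: Tue (+1)  1963: Wed (+1)  1964: Fri (+2)  1965: Sat (+1)
  1966: Sun (+1) ✓  1967: Mon (+1)  1968: Wed (+2)  1969: Thu (+1)
Sunday years: 1938, 1949, 1955, 1960, 1966 — 5 in total.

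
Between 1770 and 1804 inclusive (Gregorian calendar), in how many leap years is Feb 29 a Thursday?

Leap years in 1770–1804: 8 of them.
Feb 29 weekday advances by 5 (mod 7) from one leap year to the next four years later (or differs when a century non-leap intervenes).
Leap-day weekdays: 1772:Sat 1776:Thu✓ 1780:Tue 1784:Sun 1788:Fri 1792:Wed 1796:Mon 1804:Wed
Thursday: 1776 → 1.

1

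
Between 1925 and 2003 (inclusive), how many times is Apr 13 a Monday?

12

Track Apr 13's weekday year by year (advancing +1, or +2 across a Feb 29):
  1925: Mon ✓  1926: Tue (+1)  1927: Wed (+1)  1928: Fri (+2)  1929: Sat (+1)
  1930: Sun (+1)  1931: Mon (+1) ✓  1932: Wed (+2)  1933: Thu (+1)  1934: Fri (+1)
  1935: Sat (+1)  1936: Mon (+2) ✓  1937: Tue (+1)  1938: Wed (+1)  … (51 more years) …
  1990: Fri (+1)  1991: Sat (+1)  1992: Mon (+2) ✓  1993: Tue (+1)  1994: Wed (+1)
  1995: Thu (+1)  1996: Sat (+2)  1997: Sun (+1)  1998: Mon (+1) ✓  1999: Tue (+1)
  2000: Thu (+2)  2001: Fri (+1)  2002: Sat (+1)  2003: Sun (+1)
Monday years: 1925, 1931, 1936, 1942, 1953, 1959, 1964, 1970, 1981, 1987, 1992, 1998 — 12 in total.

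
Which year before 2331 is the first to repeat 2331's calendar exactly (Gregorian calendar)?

2325

Two years share a calendar iff Jan 1 falls on the same weekday and both are leap or both are common. 2331: Jan 1 is Thursday, common year.
2330: Jan 1 Wednesday, common
2329: Jan 1 Tuesday, common
2328: Jan 1 Sunday, leap
2327: Jan 1 Saturday, common
2326: Jan 1 Friday, common
2325: Jan 1 Thursday, common
2325 matches on both conditions.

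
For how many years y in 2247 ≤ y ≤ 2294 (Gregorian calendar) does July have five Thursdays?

July has 31 days; it has five Thursdays when Thursday falls among the first (month-length − 28) days — i.e. when July 1 is one of Thursday/Wednesday/Tuesday.
July 1 by year: 2247:Thu✓ 2248:Sat 2249:Sun 2250:Mon 2251:Tue✓ 2252:Thu✓ 2253:Fri 2254:Sat 2255:Sun 2256:Tue✓ 2257:Wed✓ 2258:Thu✓ 2259:Fri 2260:Sun 2261:Mon …(18 more)… 2280:Thu✓ 2281:Fri 2282:Sat 2283:Sun 2284:Tue✓ 2285:Wed✓ 2286:Thu✓ 2287:Fri 2288:Sun 2289:Mon 2290:Tue✓ 2291:Wed✓ 2292:Fri 2293:Sat 2294:Sun
Years with five Thursdays: 2247, 2251, 2252, 2256, 2257, 2258, 2262, 2263, 2268, 2269, 2273, 2274, 2275, 2279, 2280, 2284, 2285, 2286, 2290, 2291 → 20.

20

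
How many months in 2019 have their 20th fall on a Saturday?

Check the 20th of each month of 2019: Jan 20: Sun, Feb 20: Wed, Mar 20: Wed, Apr 20: Sat, May 20: Mon, Jun 20: Thu, Jul 20: Sat, Aug 20: Tue, Sep 20: Fri, Oct 20: Sun, Nov 20: Wed, Dec 20: Fri.
Saturday occurs in April, July — 2 months.

2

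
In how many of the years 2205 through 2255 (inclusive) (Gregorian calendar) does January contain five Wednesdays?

January has 31 days; it has five Wednesdays when Wednesday falls among the first (month-length − 28) days — i.e. when January 1 is one of Wednesday/Tuesday/Monday.
January 1 by year: 2205:Tue✓ 2206:Wed✓ 2207:Thu 2208:Fri 2209:Sun 2210:Mon✓ 2211:Tue✓ 2212:Wed✓ 2213:Fri 2214:Sat 2215:Sun 2216:Mon✓ 2217:Wed✓ 2218:Thu 2219:Fri …(21 more)… 2241:Fri 2242:Sat 2243:Sun 2244:Mon✓ 2245:Wed✓ 2246:Thu 2247:Fri 2248:Sat 2249:Mon✓ 2250:Tue✓ 2251:Wed✓ 2252:Thu 2253:Sat 2254:Sun 2255:Mon✓
Years with five Wednesdays: 2205, 2206, 2210, 2211, 2212, 2216, 2217, 2221, 2222, 2223, 2227, 2228, 2233, 2234, 2238, 2239, 2240, 2244, 2245, 2249, 2250, 2251, 2255 → 23.

23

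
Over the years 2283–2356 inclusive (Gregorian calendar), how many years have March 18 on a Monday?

Track March 18's weekday year by year (advancing +1, or +2 across a Feb 29):
  2283: Sun  2284: Tue (+2)  2285: Wed (+1)  2286: Thu (+1)  2287: Fri (+1)
  2288: Sun (+2)  2289: Mon (+1) ✓  2290: Tue (+1)  2291: Wed (+1)  2292: Fri (+2)
  2293: Sat (+1)  2294: Sun (+1)  2295: Mon (+1) ✓  2296: Wed (+2)  … (46 more years) …
  2343: Thu (+1)  2344: Sat (+2)  2345: Sun (+1)  2346: Mon (+1) ✓  2347: Tue (+1)
  2348: Thu (+2)  2349: Fri (+1)  2350: Sat (+1)  2351: Sun (+1)  2352: Tue (+2)
  2353: Wed (+1)  2354: Thu (+1)  2355: Fri (+1)  2356: Sun (+2)
Monday years: 2289, 2295, 2301, 2307, 2312, 2318, 2329, 2335, 2340, 2346 — 10 in total.

10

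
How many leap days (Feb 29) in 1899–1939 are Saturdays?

2

Leap years in 1899–1939: 9 of them.
Feb 29 weekday advances by 5 (mod 7) from one leap year to the next four years later (or differs when a century non-leap intervenes).
Leap-day weekdays: 1904:Mon 1908:Sat✓ 1912:Thu 1916:Tue 1920:Sun 1924:Fri 1928:Wed 1932:Mon 1936:Sat✓
Saturday: 1908, 1936 → 2.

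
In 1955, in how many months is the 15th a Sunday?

Check the 15th of each month of 1955: Jan 15: Sat, Feb 15: Tue, Mar 15: Tue, Apr 15: Fri, May 15: Sun, Jun 15: Wed, Jul 15: Fri, Aug 15: Mon, Sep 15: Thu, Oct 15: Sat, Nov 15: Tue, Dec 15: Thu.
Sunday occurs in May — 1 month.

1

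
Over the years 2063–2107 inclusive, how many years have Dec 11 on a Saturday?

Track Dec 11's weekday year by year (advancing +1, or +2 across a Feb 29):
  2063: Tue  2064: Thu (+2)  2065: Fri (+1)  2066: Sat (+1) ✓  2067: Sun (+1)
  2068: Tue (+2)  2069: Wed (+1)  2070: Thu (+1)  2071: Fri (+1)  2072: Sun (+2)
  2073: Mon (+1)  2074: Tue (+1)  2075: Wed (+1)  2076: Fri (+2)  … (17 more years) …
  2094: Sat (+1) ✓  2095: Sun (+1)  2096: Tue (+2)  2097: Wed (+1)  2098: Thu (+1)
  2099: Fri (+1)  2100: Sat (+1) ✓  2101: Sun (+1)  2102: Mon (+1)  2103: Tue (+1)
  2104: Thu (+2)  2105: Fri (+1)  2106: Sat (+1) ✓  2107: Sun (+1)
Saturday years: 2066, 2077, 2083, 2088, 2094, 2100, 2106 — 7 in total.

7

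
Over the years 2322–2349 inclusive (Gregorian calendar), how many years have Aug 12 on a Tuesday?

Track Aug 12's weekday year by year (advancing +1, or +2 across a Feb 29):
  2322: Sat  2323: Sun (+1)  2324: Tue (+2) ✓  2325: Wed (+1)  2326: Thu (+1)
  2327: Fri (+1)  2328: Sun (+2)  2329: Mon (+1)  2330: Tue (+1) ✓  2331: Wed (+1)
  2332: Fri (+2)  2333: Sat (+1)  2334: Sun (+1)  2335: Mon (+1)  2336: Wed (+2)
  2337: Thu (+1)  2338: Fri (+1)  2339: Sat (+1)  2340: Mon (+2)  2341: Tue (+1) ✓
  2342: Wed (+1)  2343: Thu (+1)  2344: Sat (+2)  2345: Sun (+1)  2346: Mon (+1)
  2347: Tue (+1) ✓  2348: Thu (+2)  2349: Fri (+1)
Tuesday years: 2324, 2330, 2341, 2347 — 4 in total.

4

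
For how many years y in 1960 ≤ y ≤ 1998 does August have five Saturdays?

August has 31 days; it has five Saturdays when Saturday falls among the first (month-length − 28) days — i.e. when August 1 is one of Saturday/Friday/Thursday.
August 1 by year: 1960:Mon 1961:Tue 1962:Wed 1963:Thu✓ 1964:Sat✓ 1965:Sun 1966:Mon 1967:Tue 1968:Thu✓ 1969:Fri✓ 1970:Sat✓ 1971:Sun 1972:Tue 1973:Wed 1974:Thu✓ …(9 more)… 1984:Wed 1985:Thu✓ 1986:Fri✓ 1987:Sat✓ 1988:Mon 1989:Tue 1990:Wed 1991:Thu✓ 1992:Sat✓ 1993:Sun 1994:Mon 1995:Tue 1996:Thu✓ 1997:Fri✓ 1998:Sat✓
Years with five Saturdays: 1963, 1964, 1968, 1969, 1970, 1974, 1975, 1980, 1981, 1985, 1986, 1987, 1991, 1992, 1996, 1997, 1998 → 17.

17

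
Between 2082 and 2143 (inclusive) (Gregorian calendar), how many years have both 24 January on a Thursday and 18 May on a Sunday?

3

Check each year's weekday for 24 January and 18 May:
  2082: Sat/Mon  2083: Sun/Tue  2084: Mon/Thu  2085: Wed/Fri  2086: Thu/Sat  2087: Fri/Sun  2088: Sat/Tue  2089: Mon/Wed  2090: Tue/Thu  2091: Wed/Fri  2092: Thu/Sun ✓  2093: Sat/Mon  2094: Sun/Tue  2095: Mon/Wed  …(34 more)…  2130: Tue/Thu  2131: Wed/Fri  2132: Thu/Sun ✓  2133: Sat/Mon  2134: Sun/Tue  2135: Mon/Wed  2136: Tue/Fri  2137: Thu/Sat  2138: Fri/Sun  2139: Sat/Mon  2140: Sun/Wed  2141: Tue/Thu  2142: Wed/Fri  2143: Thu/Sat
Both conditions hold in: 2092, 2104, 2132 — 3.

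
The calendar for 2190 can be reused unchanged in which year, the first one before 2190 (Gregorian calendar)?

Two years share a calendar iff Jan 1 falls on the same weekday and both are leap or both are common. 2190: Jan 1 is Friday, common year.
2189: Jan 1 Thursday, common
2188: Jan 1 Tuesday, leap
2187: Jan 1 Monday, common
2186: Jan 1 Sunday, common
2185: Jan 1 Saturday, common
2184: Jan 1 Thursday, leap
2183: Jan 1 Wednesday, common
2182: Jan 1 Tuesday, common
2181: Jan 1 Monday, common
2180: Jan 1 Saturday, leap
2179: Jan 1 Friday, common
2179 matches on both conditions.

2179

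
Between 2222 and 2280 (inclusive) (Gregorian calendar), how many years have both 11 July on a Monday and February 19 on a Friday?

Check each year's weekday for 11 July and February 19:
  2222: Thu/Tue  2223: Fri/Wed  2224: Sun/Thu  2225: Mon/Sat  2226: Tue/Sun  2227: Wed/Mon  2228: Fri/Tue  2229: Sat/Thu  2230: Sun/Fri  2231: Mon/Sat  2232: Wed/Sun  2233: Thu/Tue  2234: Fri/Wed  2235: Sat/Thu  …(31 more)…  2267: Thu/Tue  2268: Sat/Wed  2269: Sun/Fri  2270: Mon/Sat  2271: Tue/Sun  2272: Thu/Mon  2273: Fri/Wed  2274: Sat/Thu  2275: Sun/Fri  2276: Tue/Sat  2277: Wed/Mon  2278: Thu/Tue  2279: Fri/Wed  2280: Sun/Thu
Both conditions hold in: 2236, 2264 — 2.

2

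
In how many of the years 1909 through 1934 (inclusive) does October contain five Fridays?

11

October has 31 days; it has five Fridays when Friday falls among the first (month-length − 28) days — i.e. when October 1 is one of Friday/Thursday/Wednesday.
October 1 by year: 1909:Fri✓ 1910:Sat 1911:Sun 1912:Tue 1913:Wed✓ 1914:Thu✓ 1915:Fri✓ 1916:Sun 1917:Mon 1918:Tue 1919:Wed✓ 1920:Fri✓ 1921:Sat 1922:Sun 1923:Mon 1924:Wed✓ 1925:Thu✓ 1926:Fri✓ 1927:Sat 1928:Mon 1929:Tue 1930:Wed✓ 1931:Thu✓ 1932:Sat 1933:Sun 1934:Mon
Years with five Fridays: 1909, 1913, 1914, 1915, 1919, 1920, 1924, 1925, 1926, 1930, 1931 → 11.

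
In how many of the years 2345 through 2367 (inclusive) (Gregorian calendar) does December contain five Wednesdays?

9

December has 31 days; it has five Wednesdays when Wednesday falls among the first (month-length − 28) days — i.e. when December 1 is one of Wednesday/Tuesday/Monday.
December 1 by year: 2345:Sat 2346:Sun 2347:Mon✓ 2348:Wed✓ 2349:Thu 2350:Fri 2351:Sat 2352:Mon✓ 2353:Tue✓ 2354:Wed✓ 2355:Thu 2356:Sat 2357:Sun 2358:Mon✓ 2359:Tue✓ 2360:Thu 2361:Fri 2362:Sat 2363:Sun 2364:Tue✓ 2365:Wed✓ 2366:Thu 2367:Fri
Years with five Wednesdays: 2347, 2348, 2352, 2353, 2354, 2358, 2359, 2364, 2365 → 9.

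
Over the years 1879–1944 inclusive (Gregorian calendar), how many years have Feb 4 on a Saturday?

Track Feb 4's weekday year by year (advancing +1, or +2 across a Feb 29):
  1879: Tue  1880: Wed (+1)  1881: Fri (+2)  1882: Sat (+1) ✓  1883: Sun (+1)
  1884: Mon (+1)  1885: Wed (+2)  1886: Thu (+1)  1887: Fri (+1)  1888: Sat (+1) ✓
  1889: Mon (+2)  1890: Tue (+1)  1891: Wed (+1)  1892: Thu (+1)  … (38 more years) …
  1931: Wed (+1)  1932: Thu (+1)  1933: Sat (+2) ✓  1934: Sun (+1)  1935: Mon (+1)
  1936: Tue (+1)  1937: Thu (+2)  1938: Fri (+1)  1939: Sat (+1) ✓  1940: Sun (+1)
  1941: Tue (+2)  1942: Wed (+1)  1943: Thu (+1)  1944: Fri (+1)
Saturday years: 1882, 1888, 1893, 1899, 1905, 1911, 1922, 1928, 1933, 1939 — 10 in total.

10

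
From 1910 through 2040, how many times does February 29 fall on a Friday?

5

Leap years in 1910–2040: 33 of them.
Feb 29 weekday advances by 5 (mod 7) from one leap year to the next four years later (or differs when a century non-leap intervenes).
Leap-day weekdays: 1912:Thu 1916:Tue 1920:Sun 1924:Fri✓ 1928:Wed 1932:Mon 1936:Sat 1940:Thu 1944:Tue 1948:Sun 1952:Fri✓ 1956:Wed 1960:Mon …(7 more)… 1992:Sat 1996:Thu 2000:Tue 2004:Sun 2008:Fri✓ 2012:Wed 2016:Mon 2020:Sat 2024:Thu 2028:Tue 2032:Sun 2036:Fri✓ 2040:Wed
Friday: 1924, 1952, 1980, 2008, 2036 → 5.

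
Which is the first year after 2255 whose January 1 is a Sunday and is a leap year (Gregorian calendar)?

Jan 1 advances by 2 weekdays after a leap year and by 1 after a common year.
2255: Jan 1 is Monday.
2256: Tuesday (leap)
2257: Thursday
2258: Friday
2259: Saturday
2260: Sunday (leap)
2260 begins on a Sunday and is a leap year.

2260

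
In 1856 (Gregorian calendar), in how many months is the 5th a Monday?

Check the 5th of each month of 1856: Jan 5: Sat, Feb 5: Tue, Mar 5: Wed, Apr 5: Sat, May 5: Mon, Jun 5: Thu, Jul 5: Sat, Aug 5: Tue, Sep 5: Fri, Oct 5: Sun, Nov 5: Wed, Dec 5: Fri.
Monday occurs in May — 1 month.

1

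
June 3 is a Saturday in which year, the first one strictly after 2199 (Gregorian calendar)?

2209

From one year to the next, a fixed date's weekday advances by 1, or by 2 when a Feb 29 lies between the two dates.
2199: June 3 is Monday.
2200: Tuesday (+1)
2201: Wednesday (+1)
2202: Thursday (+1)
2203: Friday (+1)
2204: Sunday (+2)
2205: Monday (+1)
2206: Tuesday (+1)
2207: Wednesday (+1)
2208: Friday (+2)
2209: Saturday (+1)
June 3 falls on a Saturday in 2209.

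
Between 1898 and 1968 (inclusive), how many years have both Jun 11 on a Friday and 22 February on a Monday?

Check each year's weekday for Jun 11 and 22 February:
  1898: Sat/Tue  1899: Sun/Wed  1900: Mon/Thu  1901: Tue/Fri  1902: Wed/Sat  1903: Thu/Sun  1904: Sat/Mon  1905: Sun/Wed  1906: Mon/Thu  1907: Tue/Fri  1908: Thu/Sat  1909: Fri/Mon ✓  1910: Sat/Tue  1911: Sun/Wed  …(43 more)…  1955: Sat/Tue  1956: Mon/Wed  1957: Tue/Fri  1958: Wed/Sat  1959: Thu/Sun  1960: Sat/Mon  1961: Sun/Wed  1962: Mon/Thu  1963: Tue/Fri  1964: Thu/Sat  1965: Fri/Mon ✓  1966: Sat/Tue  1967: Sun/Wed  1968: Tue/Thu
Both conditions hold in: 1909, 1915, 1926, 1937, 1943, 1954, 1965 — 7.

7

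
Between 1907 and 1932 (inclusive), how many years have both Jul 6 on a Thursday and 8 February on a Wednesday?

Check each year's weekday for Jul 6 and 8 February:
  1907: Sat/Fri  1908: Mon/Sat  1909: Tue/Mon  1910: Wed/Tue  1911: Thu/Wed ✓  1912: Sat/Thu  1913: Sun/Sat  1914: Mon/Sun  1915: Tue/Mon  1916: Thu/Tue  1917: Fri/Thu  1918: Sat/Fri  1919: Sun/Sat  1920: Tue/Sun  1921: Wed/Tue  1922: Thu/Wed ✓  1923: Fri/Thu  1924: Sun/Fri  1925: Mon/Sun  1926: Tue/Mon  1927: Wed/Tue  1928: Fri/Wed  1929: Sat/Fri  1930: Sun/Sat  1931: Mon/Sun  1932: Wed/Mon
Both conditions hold in: 1911, 1922 — 2.

2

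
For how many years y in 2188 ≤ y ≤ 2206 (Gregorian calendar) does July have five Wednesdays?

10

July has 31 days; it has five Wednesdays when Wednesday falls among the first (month-length − 28) days — i.e. when July 1 is one of Wednesday/Tuesday/Monday.
July 1 by year: 2188:Tue✓ 2189:Wed✓ 2190:Thu 2191:Fri 2192:Sun 2193:Mon✓ 2194:Tue✓ 2195:Wed✓ 2196:Fri 2197:Sat 2198:Sun 2199:Mon✓ 2200:Tue✓ 2201:Wed✓ 2202:Thu 2203:Fri 2204:Sun 2205:Mon✓ 2206:Tue✓
Years with five Wednesdays: 2188, 2189, 2193, 2194, 2195, 2199, 2200, 2201, 2205, 2206 → 10.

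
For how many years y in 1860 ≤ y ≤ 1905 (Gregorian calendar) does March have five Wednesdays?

19

March has 31 days; it has five Wednesdays when Wednesday falls among the first (month-length − 28) days — i.e. when March 1 is one of Wednesday/Tuesday/Monday.
March 1 by year: 1860:Thu 1861:Fri 1862:Sat 1863:Sun 1864:Tue✓ 1865:Wed✓ 1866:Thu 1867:Fri 1868:Sun 1869:Mon✓ 1870:Tue✓ 1871:Wed✓ 1872:Fri 1873:Sat 1874:Sun …(16 more)… 1891:Sun 1892:Tue✓ 1893:Wed✓ 1894:Thu 1895:Fri 1896:Sun 1897:Mon✓ 1898:Tue✓ 1899:Wed✓ 1900:Thu 1901:Fri 1902:Sat 1903:Sun 1904:Tue✓ 1905:Wed✓
Years with five Wednesdays: 1864, 1865, 1869, 1870, 1871, 1875, 1876, 1880, 1881, 1882, 1886, 1887, 1892, 1893, 1897, 1898, 1899, 1904, 1905 → 19.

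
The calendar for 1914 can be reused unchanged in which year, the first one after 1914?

1925

Two years share a calendar iff Jan 1 falls on the same weekday and both are leap or both are common. 1914: Jan 1 is Thursday, common year.
1915: Jan 1 Friday, common
1916: Jan 1 Saturday, leap
1917: Jan 1 Monday, common
1918: Jan 1 Tuesday, common
1919: Jan 1 Wednesday, common
1920: Jan 1 Thursday, leap
1921: Jan 1 Saturday, common
1922: Jan 1 Sunday, common
1923: Jan 1 Monday, common
1924: Jan 1 Tuesday, leap
1925: Jan 1 Thursday, common
1925 matches on both conditions.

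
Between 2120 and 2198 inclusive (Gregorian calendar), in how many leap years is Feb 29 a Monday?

Leap years in 2120–2198: 20 of them.
Feb 29 weekday advances by 5 (mod 7) from one leap year to the next four years later (or differs when a century non-leap intervenes).
Leap-day weekdays: 2120:Thu 2124:Tue 2128:Sun 2132:Fri 2136:Wed 2140:Mon✓ 2144:Sat 2148:Thu 2152:Tue 2156:Sun 2160:Fri 2164:Wed 2168:Mon✓ 2172:Sat 2176:Thu 2180:Tue 2184:Sun 2188:Fri 2192:Wed 2196:Mon✓
Monday: 2140, 2168, 2196 → 3.

3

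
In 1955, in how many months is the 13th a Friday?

Check the 13th of each month of 1955: Jan 13: Thu, Feb 13: Sun, Mar 13: Sun, Apr 13: Wed, May 13: Fri, Jun 13: Mon, Jul 13: Wed, Aug 13: Sat, Sep 13: Tue, Oct 13: Thu, Nov 13: Sun, Dec 13: Tue.
Friday occurs in May — 1 month.

1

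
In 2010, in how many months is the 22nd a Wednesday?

2

Check the 22nd of each month of 2010: Jan 22: Fri, Feb 22: Mon, Mar 22: Mon, Apr 22: Thu, May 22: Sat, Jun 22: Tue, Jul 22: Thu, Aug 22: Sun, Sep 22: Wed, Oct 22: Fri, Nov 22: Mon, Dec 22: Wed.
Wednesday occurs in September, December — 2 months.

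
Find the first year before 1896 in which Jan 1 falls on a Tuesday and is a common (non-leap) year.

1895

Jan 1 advances by 2 weekdays after a leap year and by 1 after a common year.
1896: Jan 1 is Wednesday (leap).
1895: Tuesday
1895 begins on a Tuesday and is a common year.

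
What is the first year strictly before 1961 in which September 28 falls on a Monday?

1959

From one year to the next, a fixed date's weekday advances by 1, or by 2 when a Feb 29 lies between the two dates.
1961: September 28 is Thursday.
1960: Wednesday (−1)
1959: Monday (−2)
September 28 falls on a Monday in 1959.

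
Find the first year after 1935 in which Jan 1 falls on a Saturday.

Jan 1 advances by 2 weekdays after a leap year and by 1 after a common year.
1935: Jan 1 is Tuesday.
1936: Wednesday (leap)
1937: Friday
1938: Saturday
1938 begins on a Saturday

1938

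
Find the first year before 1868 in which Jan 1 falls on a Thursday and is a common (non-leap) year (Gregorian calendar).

1863

Jan 1 advances by 2 weekdays after a leap year and by 1 after a common year.
1868: Jan 1 is Wednesday (leap).
1867: Tuesday
1866: Monday
1865: Sunday
1864: Friday (leap)
1863: Thursday
1863 begins on a Thursday and is a common year.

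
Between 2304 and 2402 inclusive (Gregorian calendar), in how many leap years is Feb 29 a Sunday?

3

Leap years in 2304–2402: 25 of them.
Feb 29 weekday advances by 5 (mod 7) from one leap year to the next four years later (or differs when a century non-leap intervenes).
Leap-day weekdays: 2304:Mon 2308:Sat 2312:Thu 2316:Tue 2320:Sun✓ 2324:Fri 2328:Wed 2332:Mon 2336:Sat 2340:Thu 2344:Tue 2348:Sun✓ 2352:Fri 2356:Wed 2360:Mon 2364:Sat 2368:Thu 2372:Tue 2376:Sun✓ 2380:Fri 2384:Wed 2388:Mon 2392:Sat 2396:Thu 2400:Tue
Sunday: 2320, 2348, 2376 → 3.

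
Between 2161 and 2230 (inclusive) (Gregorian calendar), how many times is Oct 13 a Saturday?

Track Oct 13's weekday year by year (advancing +1, or +2 across a Feb 29):
  2161: Tue  2162: Wed (+1)  2163: Thu (+1)  2164: Sat (+2) ✓  2165: Sun (+1)
  2166: Mon (+1)  2167: Tue (+1)  2168: Thu (+2)  2169: Fri (+1)  2170: Sat (+1) ✓
  2171: Sun (+1)  2172: Tue (+2)  2173: Wed (+1)  2174: Thu (+1)  … (42 more years) …
  2217: Mon (+1)  2218: Tue (+1)  2219: Wed (+1)  2220: Fri (+2)  2221: Sat (+1) ✓
  2222: Sun (+1)  2223: Mon (+1)  2224: Wed (+2)  2225: Thu (+1)  2226: Fri (+1)
  2227: Sat (+1) ✓  2228: Mon (+2)  2229: Tue (+1)  2230: Wed (+1)
Saturday years: 2164, 2170, 2181, 2187, 2192, 2198, 2204, 2210, 2221, 2227 — 10 in total.

10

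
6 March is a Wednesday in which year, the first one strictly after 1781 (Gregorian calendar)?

1782

From one year to the next, a fixed date's weekday advances by 1, or by 2 when a Feb 29 lies between the two dates.
1781: March 6 is Tuesday.
1782: Wednesday (+1)
6 March falls on a Wednesday in 1782.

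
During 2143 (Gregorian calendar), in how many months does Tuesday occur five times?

A month of length L has five Tuesdays iff its first Tuesday is on day ≤ L−28 (so day 1–3 in a 31-day month, 1–2 in a 30-day month, day 1 in a leap February).
Checking each month of 2143: Jan starts Tue (31d) ✓; Feb starts Fri (28d); Mar starts Fri (31d); Apr starts Mon (30d) ✓; May starts Wed (31d); Jun starts Sat (30d); Jul starts Mon (31d) ✓; Aug starts Thu (31d); Sep starts Sun (30d); Oct starts Tue (31d) ✓; Nov starts Fri (30d); Dec starts Sun (31d) ✓.
Five-Tuesday months: January, April, July, October, December → 5.

5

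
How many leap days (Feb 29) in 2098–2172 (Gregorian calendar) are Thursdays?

2

Leap years in 2098–2172: 18 of them.
Feb 29 weekday advances by 5 (mod 7) from one leap year to the next four years later (or differs when a century non-leap intervenes).
Leap-day weekdays: 2104:Fri 2108:Wed 2112:Mon 2116:Sat 2120:Thu✓ 2124:Tue 2128:Sun 2132:Fri 2136:Wed 2140:Mon 2144:Sat 2148:Thu✓ 2152:Tue 2156:Sun 2160:Fri 2164:Wed 2168:Mon 2172:Sat
Thursday: 2120, 2148 → 2.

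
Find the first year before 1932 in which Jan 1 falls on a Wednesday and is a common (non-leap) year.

1930

Jan 1 advances by 2 weekdays after a leap year and by 1 after a common year.
1932: Jan 1 is Friday (leap).
1931: Thursday
1930: Wednesday
1930 begins on a Wednesday and is a common year.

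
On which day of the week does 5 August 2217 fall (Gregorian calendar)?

January 1, 2217 is a Wednesday.
August 5 is day 217 of the year, i.e. 216 days after Jan 1.
216 mod 7 = 6, so advance 6 weekdays from Wednesday: Tuesday.

Tuesday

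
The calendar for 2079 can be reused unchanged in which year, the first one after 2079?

Two years share a calendar iff Jan 1 falls on the same weekday and both are leap or both are common. 2079: Jan 1 is Sunday, common year.
2080: Jan 1 Monday, leap
2081: Jan 1 Wednesday, common
2082: Jan 1 Thursday, common
2083: Jan 1 Friday, common
2084: Jan 1 Saturday, leap
2085: Jan 1 Monday, common
2086: Jan 1 Tuesday, common
2087: Jan 1 Wednesday, common
2088: Jan 1 Thursday, leap
2089: Jan 1 Saturday, common
2090: Jan 1 Sunday, common
2090 matches on both conditions.

2090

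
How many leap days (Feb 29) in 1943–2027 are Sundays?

3

Leap years in 1943–2027: 21 of them.
Feb 29 weekday advances by 5 (mod 7) from one leap year to the next four years later (or differs when a century non-leap intervenes).
Leap-day weekdays: 1944:Tue 1948:Sun✓ 1952:Fri 1956:Wed 1960:Mon 1964:Sat 1968:Thu 1972:Tue 1976:Sun✓ 1980:Fri 1984:Wed 1988:Mon 1992:Sat 1996:Thu 2000:Tue 2004:Sun✓ 2008:Fri 2012:Wed 2016:Mon 2020:Sat 2024:Thu
Sunday: 1948, 1976, 2004 → 3.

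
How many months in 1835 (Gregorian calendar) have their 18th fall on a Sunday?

Check the 18th of each month of 1835: Jan 18: Sun, Feb 18: Wed, Mar 18: Wed, Apr 18: Sat, May 18: Mon, Jun 18: Thu, Jul 18: Sat, Aug 18: Tue, Sep 18: Fri, Oct 18: Sun, Nov 18: Wed, Dec 18: Fri.
Sunday occurs in January, October — 2 months.

2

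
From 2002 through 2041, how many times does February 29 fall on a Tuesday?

Leap years in 2002–2041: 10 of them.
Feb 29 weekday advances by 5 (mod 7) from one leap year to the next four years later (or differs when a century non-leap intervenes).
Leap-day weekdays: 2004:Sun 2008:Fri 2012:Wed 2016:Mon 2020:Sat 2024:Thu 2028:Tue✓ 2032:Sun 2036:Fri 2040:Wed
Tuesday: 2028 → 1.

1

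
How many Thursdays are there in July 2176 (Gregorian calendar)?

July 2176 has 31 days and begins on Monday.
The first Thursday is July 4.
Thursdays fall on 4, 11, 18, 25 — that's 4.

4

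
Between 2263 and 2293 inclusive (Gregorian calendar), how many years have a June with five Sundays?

8

June has 30 days; it has five Sundays when Sunday falls among the first (month-length − 28) days — i.e. when June 1 is one of Sunday/Saturday.
June 1 by year: 2263:Mon 2264:Wed 2265:Thu 2266:Fri 2267:Sat✓ 2268:Mon 2269:Tue 2270:Wed 2271:Thu 2272:Sat✓ 2273:Sun✓ 2274:Mon 2275:Tue 2276:Thu 2277:Fri 2278:Sat✓ 2279:Sun✓ 2280:Tue 2281:Wed 2282:Thu 2283:Fri 2284:Sun✓ 2285:Mon 2286:Tue 2287:Wed 2288:Fri 2289:Sat✓ 2290:Sun✓ 2291:Mon 2292:Wed 2293:Thu
Years with five Sundays: 2267, 2272, 2273, 2278, 2279, 2284, 2289, 2290 → 8.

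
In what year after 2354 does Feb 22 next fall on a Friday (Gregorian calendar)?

From one year to the next, a fixed date's weekday advances by 1, or by 2 when a Feb 29 lies between the two dates.
2354: February 22 is Monday.
2355: Tuesday (+1)
2356: Wednesday (+1)
2357: Friday (+2)
Feb 22 falls on a Friday in 2357.

2357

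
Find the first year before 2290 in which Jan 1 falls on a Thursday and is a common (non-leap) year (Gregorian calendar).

2285

Jan 1 advances by 2 weekdays after a leap year and by 1 after a common year.
2290: Jan 1 is Wednesday.
2289: Tuesday
2288: Sunday (leap)
2287: Saturday
2286: Friday
2285: Thursday
2285 begins on a Thursday and is a common year.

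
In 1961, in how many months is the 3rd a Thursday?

1

Check the 3rd of each month of 1961: Jan 3: Tue, Feb 3: Fri, Mar 3: Fri, Apr 3: Mon, May 3: Wed, Jun 3: Sat, Jul 3: Mon, Aug 3: Thu, Sep 3: Sun, Oct 3: Tue, Nov 3: Fri, Dec 3: Sun.
Thursday occurs in August — 1 month.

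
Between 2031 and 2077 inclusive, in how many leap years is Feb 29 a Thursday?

1

Leap years in 2031–2077: 12 of them.
Feb 29 weekday advances by 5 (mod 7) from one leap year to the next four years later (or differs when a century non-leap intervenes).
Leap-day weekdays: 2032:Sun 2036:Fri 2040:Wed 2044:Mon 2048:Sat 2052:Thu✓ 2056:Tue 2060:Sun 2064:Fri 2068:Wed 2072:Mon 2076:Sat
Thursday: 2052 → 1.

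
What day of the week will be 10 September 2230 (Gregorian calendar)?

January 1, 2230 is a Friday.
September 10 is day 253 of the year, i.e. 252 days after Jan 1.
252 mod 7 = 0, so advance 0 weekdays from Friday: Friday.

Friday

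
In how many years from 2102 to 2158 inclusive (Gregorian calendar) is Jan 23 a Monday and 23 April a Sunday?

Check each year's weekday for Jan 23 and 23 April:
  2102: Mon/Sun ✓  2103: Tue/Mon  2104: Wed/Wed  2105: Fri/Thu  2106: Sat/Fri  2107: Sun/Sat  2108: Mon/Mon  2109: Wed/Tue  2110: Thu/Wed  2111: Fri/Thu  2112: Sat/Sat  2113: Mon/Sun ✓  2114: Tue/Mon  2115: Wed/Tue  …(29 more)…  2145: Sat/Fri  2146: Sun/Sat  2147: Mon/Sun ✓  2148: Tue/Tue  2149: Thu/Wed  2150: Fri/Thu  2151: Sat/Fri  2152: Sun/Sun  2153: Tue/Mon  2154: Wed/Tue  2155: Thu/Wed  2156: Fri/Fri  2157: Sun/Sat  2158: Mon/Sun ✓
Both conditions hold in: 2102, 2113, 2119, 2130, 2141, 2147, 2158 — 7.

7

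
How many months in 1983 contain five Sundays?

4

A month of length L has five Sundays iff its first Sunday is on day ≤ L−28 (so day 1–3 in a 31-day month, 1–2 in a 30-day month, day 1 in a leap February).
Checking each month of 1983: Jan starts Sat (31d) ✓; Feb starts Tue (28d); Mar starts Tue (31d); Apr starts Fri (30d); May starts Sun (31d) ✓; Jun starts Wed (30d); Jul starts Fri (31d) ✓; Aug starts Mon (31d); Sep starts Thu (30d); Oct starts Sat (31d) ✓; Nov starts Tue (30d); Dec starts Thu (31d).
Five-Sunday months: January, May, July, October → 4.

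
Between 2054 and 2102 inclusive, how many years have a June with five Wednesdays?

June has 30 days; it has five Wednesdays when Wednesday falls among the first (month-length − 28) days — i.e. when June 1 is one of Wednesday/Tuesday.
June 1 by year: 2054:Mon 2055:Tue✓ 2056:Thu 2057:Fri 2058:Sat 2059:Sun 2060:Tue✓ 2061:Wed✓ 2062:Thu 2063:Fri 2064:Sun 2065:Mon 2066:Tue✓ 2067:Wed✓ 2068:Fri …(19 more)… 2088:Tue✓ 2089:Wed✓ 2090:Thu 2091:Fri 2092:Sun 2093:Mon 2094:Tue✓ 2095:Wed✓ 2096:Fri 2097:Sat 2098:Sun 2099:Mon 2100:Tue✓ 2101:Wed✓ 2102:Thu
Years with five Wednesdays: 2055, 2060, 2061, 2066, 2067, 2072, 2077, 2078, 2083, 2088, 2089, 2094, 2095, 2100, 2101 → 15.

15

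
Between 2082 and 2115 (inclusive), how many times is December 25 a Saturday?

Track December 25's weekday year by year (advancing +1, or +2 across a Feb 29):
  2082: Fri  2083: Sat (+1) ✓  2084: Mon (+2)  2085: Tue (+1)  2086: Wed (+1)
  2087: Thu (+1)  2088: Sat (+2) ✓  2089: Sun (+1)  2090: Mon (+1)  2091: Tue (+1)
  2092: Thu (+2)  2093: Fri (+1)  2094: Sat (+1) ✓  2095: Sun (+1)  … (6 more years) …
  2102: Mon (+1)  2103: Tue (+1)  2104: Thu (+2)  2105: Fri (+1)  2106: Sat (+1) ✓
  2107: Sun (+1)  2108: Tue (+2)  2109: Wed (+1)  2110: Thu (+1)  2111: Fri (+1)
  2112: Sun (+2)  2113: Mon (+1)  2114: Tue (+1)  2115: Wed (+1)
Saturday years: 2083, 2088, 2094, 2100, 2106 — 5 in total.

5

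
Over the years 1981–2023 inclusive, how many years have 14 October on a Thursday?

Track 14 October's weekday year by year (advancing +1, or +2 across a Feb 29):
  1981: Wed  1982: Thu (+1) ✓  1983: Fri (+1)  1984: Sun (+2)  1985: Mon (+1)
  1986: Tue (+1)  1987: Wed (+1)  1988: Fri (+2)  1989: Sat (+1)  1990: Sun (+1)
  1991: Mon (+1)  1992: Wed (+2)  1993: Thu (+1) ✓  1994: Fri (+1)  … (15 more years) …
  2010: Thu (+1) ✓  2011: Fri (+1)  2012: Sun (+2)  2013: Mon (+1)  2014: Tue (+1)
  2015: Wed (+1)  2016: Fri (+2)  2017: Sat (+1)  2018: Sun (+1)  2019: Mon (+1)
  2020: Wed (+2)  2021: Thu (+1) ✓  2022: Fri (+1)  2023: Sat (+1)
Thursday years: 1982, 1993, 1999, 2004, 2010, 2021 — 6 in total.

6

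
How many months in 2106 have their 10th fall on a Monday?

Check the 10th of each month of 2106: Jan 10: Sun, Feb 10: Wed, Mar 10: Wed, Apr 10: Sat, May 10: Mon, Jun 10: Thu, Jul 10: Sat, Aug 10: Tue, Sep 10: Fri, Oct 10: Sun, Nov 10: Wed, Dec 10: Fri.
Monday occurs in May — 1 month.

1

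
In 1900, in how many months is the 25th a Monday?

Check the 25th of each month of 1900: Jan 25: Thu, Feb 25: Sun, Mar 25: Sun, Apr 25: Wed, May 25: Fri, Jun 25: Mon, Jul 25: Wed, Aug 25: Sat, Sep 25: Tue, Oct 25: Thu, Nov 25: Sun, Dec 25: Tue.
Monday occurs in June — 1 month.

1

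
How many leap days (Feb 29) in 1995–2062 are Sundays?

3

Leap years in 1995–2062: 17 of them.
Feb 29 weekday advances by 5 (mod 7) from one leap year to the next four years later (or differs when a century non-leap intervenes).
Leap-day weekdays: 1996:Thu 2000:Tue 2004:Sun✓ 2008:Fri 2012:Wed 2016:Mon 2020:Sat 2024:Thu 2028:Tue 2032:Sun✓ 2036:Fri 2040:Wed 2044:Mon 2048:Sat 2052:Thu 2056:Tue 2060:Sun✓
Sunday: 2004, 2032, 2060 → 3.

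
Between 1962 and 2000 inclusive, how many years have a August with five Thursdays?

August has 31 days; it has five Thursdays when Thursday falls among the first (month-length − 28) days — i.e. when August 1 is one of Thursday/Wednesday/Tuesday.
August 1 by year: 1962:Wed✓ 1963:Thu✓ 1964:Sat 1965:Sun 1966:Mon 1967:Tue✓ 1968:Thu✓ 1969:Fri 1970:Sat 1971:Sun 1972:Tue✓ 1973:Wed✓ 1974:Thu✓ 1975:Fri 1976:Sun …(9 more)… 1986:Fri 1987:Sat 1988:Mon 1989:Tue✓ 1990:Wed✓ 1991:Thu✓ 1992:Sat 1993:Sun 1994:Mon 1995:Tue✓ 1996:Thu✓ 1997:Fri 1998:Sat 1999:Sun 2000:Tue✓
Years with five Thursdays: 1962, 1963, 1967, 1968, 1972, 1973, 1974, 1978, 1979, 1984, 1985, 1989, 1990, 1991, 1995, 1996, 2000 → 17.

17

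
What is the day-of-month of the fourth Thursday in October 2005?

27

October 1, 2005 is a Saturday, so the first Thursday is the 6th.
The fourth Thursday is 6 + 21 = 27.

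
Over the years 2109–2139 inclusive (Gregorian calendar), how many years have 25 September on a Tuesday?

Track 25 September's weekday year by year (advancing +1, or +2 across a Feb 29):
  2109: Wed  2110: Thu (+1)  2111: Fri (+1)  2112: Sun (+2)  2113: Mon (+1)
  2114: Tue (+1) ✓  2115: Wed (+1)  2116: Fri (+2)  2117: Sat (+1)  2118: Sun (+1)
  2119: Mon (+1)  2120: Wed (+2)  2121: Thu (+1)  2122: Fri (+1)  … (3 more years) …
  2126: Wed (+1)  2127: Thu (+1)  2128: Sat (+2)  2129: Sun (+1)  2130: Mon (+1)
  2131: Tue (+1) ✓  2132: Thu (+2)  2133: Fri (+1)  2134: Sat (+1)  2135: Sun (+1)
  2136: Tue (+2) ✓  2137: Wed (+1)  2138: Thu (+1)  2139: Fri (+1)
Tuesday years: 2114, 2125, 2131, 2136 — 4 in total.

4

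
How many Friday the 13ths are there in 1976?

2

Check the 13th of each month of 1976: Jan 13: Tue, Feb 13: Fri, Mar 13: Sat, Apr 13: Tue, May 13: Thu, Jun 13: Sun, Jul 13: Tue, Aug 13: Fri, Sep 13: Mon, Oct 13: Wed, Nov 13: Sat, Dec 13: Mon.
Friday occurs in February, August — 2 months.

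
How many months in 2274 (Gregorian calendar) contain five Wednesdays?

A month of length L has five Wednesdays iff its first Wednesday is on day ≤ L−28 (so day 1–3 in a 31-day month, 1–2 in a 30-day month, day 1 in a leap February).
Checking each month of 2274: Jan starts Thu (31d); Feb starts Sun (28d); Mar starts Sun (31d); Apr starts Wed (30d) ✓; May starts Fri (31d); Jun starts Mon (30d); Jul starts Wed (31d) ✓; Aug starts Sat (31d); Sep starts Tue (30d) ✓; Oct starts Thu (31d); Nov starts Sun (30d); Dec starts Tue (31d) ✓.
Five-Wednesday months: April, July, September, December → 4.

4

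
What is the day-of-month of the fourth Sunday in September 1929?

September 1, 1929 is a Sunday, so the first Sunday is the 1st.
The fourth Sunday is 1 + 21 = 22.

22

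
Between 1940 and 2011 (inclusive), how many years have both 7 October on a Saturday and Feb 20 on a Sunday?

Check each year's weekday for 7 October and Feb 20:
  1940: Mon/Tue  1941: Tue/Thu  1942: Wed/Fri  1943: Thu/Sat  1944: Sat/Sun ✓  1945: Sun/Tue  1946: Mon/Wed  1947: Tue/Thu  1948: Thu/Fri  1949: Fri/Sun  1950: Sat/Mon  1951: Sun/Tue  1952: Tue/Wed  1953: Wed/Fri  …(44 more)…  1998: Wed/Fri  1999: Thu/Sat  2000: Sat/Sun ✓  2001: Sun/Tue  2002: Mon/Wed  2003: Tue/Thu  2004: Thu/Fri  2005: Fri/Sun  2006: Sat/Mon  2007: Sun/Tue  2008: Tue/Wed  2009: Wed/Fri  2010: Thu/Sat  2011: Fri/Sun
Both conditions hold in: 1944, 1972, 2000 — 3.

3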